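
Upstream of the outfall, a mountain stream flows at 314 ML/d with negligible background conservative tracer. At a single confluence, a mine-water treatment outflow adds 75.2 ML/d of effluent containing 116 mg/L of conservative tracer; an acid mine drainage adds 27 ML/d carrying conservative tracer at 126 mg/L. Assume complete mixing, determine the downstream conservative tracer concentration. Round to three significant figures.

Mixed concentration C = ΣQC/ΣQ = (314.0·0 + 75.20·116.0 + 27.00·126.0) / 416.2 = 12130/416.2 = 29.13 mg/L.

29.1 mg/L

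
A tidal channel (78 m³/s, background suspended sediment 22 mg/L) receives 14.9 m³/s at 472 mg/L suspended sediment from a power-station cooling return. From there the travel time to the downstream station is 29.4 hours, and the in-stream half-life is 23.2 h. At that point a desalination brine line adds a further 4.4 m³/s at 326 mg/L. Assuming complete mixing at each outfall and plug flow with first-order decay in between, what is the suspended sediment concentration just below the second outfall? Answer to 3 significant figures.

Mixed concentration C = ΣQC/ΣQ = (78.00·22.00 + 14.90·472.0) / 92.90 = 8749/92.90 = 94.17 mg/L; combined flow 92.90 m³/s.
Half-life 23.2 h → k = ln 2 / 23.2 = 0.02988 h⁻¹ = 0.7170 d⁻¹.
After decay, C = 94.17 × e^(−kt) = 94.17 × 0.4155 = 39.13 mg/L.
Second outfall: C = (92.90·39.13 + 4.400·326.0)/97.30 = 52.10 mg/L.

52.1 mg/L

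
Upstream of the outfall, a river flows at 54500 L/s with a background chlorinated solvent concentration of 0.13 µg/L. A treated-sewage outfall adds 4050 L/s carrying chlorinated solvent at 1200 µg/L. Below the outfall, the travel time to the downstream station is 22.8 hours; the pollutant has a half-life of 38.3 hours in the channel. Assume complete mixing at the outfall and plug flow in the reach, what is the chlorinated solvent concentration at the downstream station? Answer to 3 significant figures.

55.0 µg/L

After mixing, C = (54500·0.1300 + 4050·1200) / 58550 = 4867000/58550 = 83.13 µg/L.
Half-life 38.3 h → k = ln 2 / 38.3 = 0.01810 h⁻¹ = 0.4343 d⁻¹.
After decay, C = 83.13 × e^(−kt) = 83.13 × 0.6619 = 55.02 µg/L.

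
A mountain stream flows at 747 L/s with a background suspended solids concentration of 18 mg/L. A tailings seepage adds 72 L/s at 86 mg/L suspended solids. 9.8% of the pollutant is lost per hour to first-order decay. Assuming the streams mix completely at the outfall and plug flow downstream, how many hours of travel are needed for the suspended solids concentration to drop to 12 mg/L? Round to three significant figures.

After mixing, C = (747.0·18.00 + 72.00·86.00) / 819.0 = 19640/819.0 = 23.98 mg/L.
9.8%/h lost → k = −ln(1 − 0.098) = 0.1031 h⁻¹.
23.98·exp(−k·t) = 12 → t = ln(23.98/12)/k = 24160 s = 6.712 h.

6.71 h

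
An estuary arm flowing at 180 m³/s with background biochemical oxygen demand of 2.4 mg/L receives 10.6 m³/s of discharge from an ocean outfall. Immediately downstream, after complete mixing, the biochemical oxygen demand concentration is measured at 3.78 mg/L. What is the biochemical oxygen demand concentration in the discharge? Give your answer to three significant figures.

27.2 mg/L

Mass balance: 180.0·2.400 + 10.60·Cₑ = 190.6·3.780
→ Cₑ = (190.6·3.780 − 180.0·2.400) / 10.60 = 27.21 mg/L.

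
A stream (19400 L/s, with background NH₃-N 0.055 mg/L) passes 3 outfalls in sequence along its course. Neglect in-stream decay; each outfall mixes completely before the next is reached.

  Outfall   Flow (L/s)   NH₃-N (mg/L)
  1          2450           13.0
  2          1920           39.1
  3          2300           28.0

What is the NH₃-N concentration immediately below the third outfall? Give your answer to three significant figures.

Outfall 1: combined Q = 21850 L/s; C = (19400·0.05500 + 2450·13.00)/21850 = 1.506 mg/L.
Outfall 2: combined Q = 23770 L/s; C = (21850·1.506 + 1920·39.10)/23770 = 4.543 mg/L.
Outfall 3: combined Q = 26070 L/s; C = (23770·4.543 + 2300·28.00)/26070 = 6.613 mg/L.

6.61 mg/L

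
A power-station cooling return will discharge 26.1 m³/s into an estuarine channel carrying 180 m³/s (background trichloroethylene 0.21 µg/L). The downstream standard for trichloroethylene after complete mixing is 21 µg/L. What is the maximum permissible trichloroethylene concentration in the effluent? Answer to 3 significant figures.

At the limit, (Qr·Cr + Qe·Cₑ)/(Qr + Qe) = 21:
Cₑ = (206.1·21 − 180.0·0.2100) / 26.10 = 164.4 µg/L.

164 µg/L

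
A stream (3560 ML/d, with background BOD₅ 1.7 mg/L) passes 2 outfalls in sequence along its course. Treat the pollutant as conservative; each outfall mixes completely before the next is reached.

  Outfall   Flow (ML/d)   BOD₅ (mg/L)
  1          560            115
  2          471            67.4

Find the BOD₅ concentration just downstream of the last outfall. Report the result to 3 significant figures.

Below outfall 1: Q → 4120 ML/d, C = (3560·1.700 + 560.0·115.0)/4120 = 17.10 mg/L.
Below outfall 2: Q → 4591 ML/d, C = (4120·17.10 + 471.0·67.40)/4591 = 22.26 mg/L.

22.3 mg/L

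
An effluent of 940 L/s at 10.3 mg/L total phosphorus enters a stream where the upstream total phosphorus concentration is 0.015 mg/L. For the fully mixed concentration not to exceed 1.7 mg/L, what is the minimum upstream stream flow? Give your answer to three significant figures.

4800 L/s

Set C_mix = 1.7: (Q·0.01500 + 940.0·10.30) / (Q + 940.0) = 1.7
→ Q = 940.0·(10.30 − 1.7)/(1.7 − 0.01500) = 4798 L/s.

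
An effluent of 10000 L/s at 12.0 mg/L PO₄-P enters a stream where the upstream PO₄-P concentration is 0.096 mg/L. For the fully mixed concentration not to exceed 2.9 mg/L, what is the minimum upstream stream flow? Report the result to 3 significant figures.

Set C_mix = 2.9: (Q·0.09600 + 10000·12.00) / (Q + 10000) = 2.9
→ Q = 10000·(12.00 − 2.9)/(2.9 − 0.09600) = 32450 L/s.

32500 L/s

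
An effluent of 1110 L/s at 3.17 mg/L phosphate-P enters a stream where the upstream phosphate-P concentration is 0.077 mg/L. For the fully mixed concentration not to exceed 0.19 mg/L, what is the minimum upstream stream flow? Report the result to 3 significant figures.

29300 L/s

Set C_mix = 0.19: (Q·0.07700 + 1110·3.170) / (Q + 1110) = 0.19
→ Q = 1110·(3.170 − 0.19)/(0.19 − 0.07700) = 29270 L/s.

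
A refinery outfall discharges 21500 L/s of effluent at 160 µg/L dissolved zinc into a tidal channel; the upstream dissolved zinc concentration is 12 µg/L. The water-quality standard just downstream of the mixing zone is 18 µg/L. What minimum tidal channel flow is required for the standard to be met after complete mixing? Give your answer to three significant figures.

509000 L/s

Set C_mix = 18: (Q·12.00 + 21500·160.0) / (Q + 21500) = 18
→ Q = 21500·(160.0 − 18)/(18 − 12.00) = 508800 L/s.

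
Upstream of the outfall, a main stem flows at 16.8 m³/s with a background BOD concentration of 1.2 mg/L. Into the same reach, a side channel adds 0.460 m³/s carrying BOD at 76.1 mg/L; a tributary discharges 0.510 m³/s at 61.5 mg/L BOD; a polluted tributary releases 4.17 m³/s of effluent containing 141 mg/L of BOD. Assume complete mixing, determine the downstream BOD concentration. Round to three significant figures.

30.7 mg/L

Mixed concentration C = ΣQC/ΣQ = (16.80·1.200 + 0.4600·76.10 + 0.5100·61.50 + 4.170·141.0) / 21.94 = 674.5/21.94 = 30.74 mg/L.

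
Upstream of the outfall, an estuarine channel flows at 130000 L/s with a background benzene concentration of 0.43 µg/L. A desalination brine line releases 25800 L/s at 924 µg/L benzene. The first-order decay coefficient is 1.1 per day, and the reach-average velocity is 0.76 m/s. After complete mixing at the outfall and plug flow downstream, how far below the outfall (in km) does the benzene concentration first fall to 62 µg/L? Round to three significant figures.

After mixing, C = (130000·0.4300 + 25800·924.0) / 155800 = 23900000/155800 = 153.4 µg/L.
Set 153.4·exp(−k·t) = 62 → t = ln(153.4/62)/k = 71140 s = 19.76 h.
Distance = v·t = 0.76·71140 = 54070 m = 54.07 km.

54.1 km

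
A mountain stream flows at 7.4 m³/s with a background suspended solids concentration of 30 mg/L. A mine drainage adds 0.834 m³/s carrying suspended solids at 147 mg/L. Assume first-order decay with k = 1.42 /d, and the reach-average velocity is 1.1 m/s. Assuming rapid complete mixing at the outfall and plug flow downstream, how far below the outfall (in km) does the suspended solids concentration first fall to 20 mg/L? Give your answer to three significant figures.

Conservation of mass: C = (7.400·30.00 + 0.8340·147.0) / 8.234 = 344.6/8.234 = 41.85 mg/L.
Set 41.85·exp(−k·t) = 20 → t = ln(41.85/20)/k = 44930 s = 12.48 h.
Distance = v·t = 1.1·44930 = 49420 m = 49.42 km.

49.4 km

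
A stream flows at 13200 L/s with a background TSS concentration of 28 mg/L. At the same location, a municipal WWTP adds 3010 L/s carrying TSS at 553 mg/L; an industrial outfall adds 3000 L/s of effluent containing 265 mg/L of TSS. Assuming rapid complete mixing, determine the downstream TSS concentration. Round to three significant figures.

After mixing, C = (13200·28.00 + 3010·553.0 + 3000·265.0) / 19210 = 2829000/19210 = 147.3 mg/L.

147 mg/L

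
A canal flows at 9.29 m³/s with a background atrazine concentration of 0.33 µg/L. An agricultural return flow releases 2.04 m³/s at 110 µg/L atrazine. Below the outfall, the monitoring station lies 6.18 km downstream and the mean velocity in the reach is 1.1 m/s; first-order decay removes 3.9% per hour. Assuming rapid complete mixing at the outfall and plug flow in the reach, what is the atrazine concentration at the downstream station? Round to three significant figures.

Mass balance: C = (9.290·0.3300 + 2.040·110.0) / 11.33 = 227.5/11.33 = 20.08 µg/L.
Travel time t = 6.18·1000 / 1.1 = 5618 s = 1.561 h.
3.9%/h lost → k = −ln(1 − 0.039) = 0.03978 h⁻¹.
First-order decay: C = 20.08·exp(−k·t) = 20.08·0.9398 = 18.87 µg/L.

18.9 µg/L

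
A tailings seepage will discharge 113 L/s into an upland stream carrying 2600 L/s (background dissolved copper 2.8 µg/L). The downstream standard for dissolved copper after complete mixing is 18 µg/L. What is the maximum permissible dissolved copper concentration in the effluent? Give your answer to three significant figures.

368 µg/L

At the limit, (Qr·Cr + Qe·Cₑ)/(Qr + Qe) = 18:
Cₑ = (2713·18 − 2600·2.800) / 113.0 = 367.7 µg/L.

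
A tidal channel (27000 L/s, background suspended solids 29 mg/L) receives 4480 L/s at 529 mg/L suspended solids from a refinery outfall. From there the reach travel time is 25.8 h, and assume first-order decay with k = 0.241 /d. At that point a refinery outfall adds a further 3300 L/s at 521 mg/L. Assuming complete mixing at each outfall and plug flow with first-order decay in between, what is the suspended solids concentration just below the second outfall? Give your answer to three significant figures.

Flow-weighted average: C = (27000·29.00 + 4480·529.0) / 31480 = 3153000/31480 = 100.2 mg/L; combined flow 31480 L/s.
First-order decay: C = 100.2·exp(−k·t) = 100.2·0.7718 = 77.30 mg/L.
At the second outfall, C = (31480·77.30 + 3300·521.0) / (31480 + 3300) = 119.4 mg/L.

119 mg/L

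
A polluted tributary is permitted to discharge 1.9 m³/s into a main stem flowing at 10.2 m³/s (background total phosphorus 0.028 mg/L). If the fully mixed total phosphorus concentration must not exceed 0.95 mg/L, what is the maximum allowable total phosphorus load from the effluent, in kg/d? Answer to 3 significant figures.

968 kg/d

Mass balance at the limit: 10.20·0.02800 + 1.900·Cₑ = 12.10·0.95 → Cₑ = 5.900 mg/L.
Load = 1.900 m³/s × 5.900 g/m³ × 86 400 s/d = 968.5 kg/d.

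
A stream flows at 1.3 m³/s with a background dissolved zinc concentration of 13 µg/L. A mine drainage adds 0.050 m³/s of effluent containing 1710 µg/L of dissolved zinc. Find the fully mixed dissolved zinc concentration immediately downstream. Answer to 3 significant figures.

Conservation of mass: C = (1.300·13.00 + 0.05000·1710) / 1.350 = 102.4/1.350 = 75.85 µg/L.

75.9 µg/L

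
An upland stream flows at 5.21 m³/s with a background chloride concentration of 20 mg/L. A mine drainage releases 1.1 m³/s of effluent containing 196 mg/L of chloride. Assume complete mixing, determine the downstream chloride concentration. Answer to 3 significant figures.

50.7 mg/L

Mixed concentration C = ΣQC/ΣQ = (5.210·20.00 + 1.100·196.0) / 6.310 = 319.8/6.310 = 50.68 mg/L.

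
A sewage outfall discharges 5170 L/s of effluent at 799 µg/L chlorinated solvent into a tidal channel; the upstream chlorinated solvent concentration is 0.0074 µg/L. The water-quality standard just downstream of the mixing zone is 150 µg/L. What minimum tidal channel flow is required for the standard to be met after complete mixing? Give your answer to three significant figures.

Set C_mix = 150: (Q·0.007400 + 5170·799.0) / (Q + 5170) = 150
→ Q = 5170·(799.0 − 150)/(150 − 0.007400) = 22370 L/s.

22400 L/s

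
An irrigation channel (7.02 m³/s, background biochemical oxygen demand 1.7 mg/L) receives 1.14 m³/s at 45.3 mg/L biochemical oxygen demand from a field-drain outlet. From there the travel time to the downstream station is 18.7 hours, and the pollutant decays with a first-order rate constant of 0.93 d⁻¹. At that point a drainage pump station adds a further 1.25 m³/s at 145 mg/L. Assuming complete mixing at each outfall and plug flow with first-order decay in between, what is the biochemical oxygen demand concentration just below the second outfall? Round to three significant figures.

Mixed concentration C = ΣQC/ΣQ = (7.020·1.700 + 1.140·45.30) / 8.160 = 63.58/8.160 = 7.791 mg/L; combined flow 8.160 m³/s.
First-order decay: C = 7.791·exp(−k·t) = 7.791·0.4845 = 3.775 mg/L.
Second outfall: C = (8.160·3.775 + 1.250·145.0)/9.410 = 22.53 mg/L.

22.5 mg/L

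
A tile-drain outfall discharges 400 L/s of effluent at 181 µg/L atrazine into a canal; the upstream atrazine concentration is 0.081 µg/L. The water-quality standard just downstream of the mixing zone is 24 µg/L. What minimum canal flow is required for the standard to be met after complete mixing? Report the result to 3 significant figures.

Set C_mix = 24: (Q·0.08100 + 400.0·181.0) / (Q + 400.0) = 24
→ Q = 400.0·(181.0 − 24)/(24 − 0.08100) = 2626 L/s.

2630 L/s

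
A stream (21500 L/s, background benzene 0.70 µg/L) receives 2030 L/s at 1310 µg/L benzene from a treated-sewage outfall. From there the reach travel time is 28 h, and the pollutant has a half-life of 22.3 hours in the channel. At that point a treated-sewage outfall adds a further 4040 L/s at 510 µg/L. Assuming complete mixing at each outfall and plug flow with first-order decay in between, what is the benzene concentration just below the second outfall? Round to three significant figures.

After mixing, C = (21500·0.7000 + 2030·1310) / 23530 = 2674000/23530 = 113.7 µg/L; combined flow 23530 L/s.
Half-life 22.3 h → k = ln 2 / 22.3 = 0.03108 h⁻¹ = 0.7460 d⁻¹.
Decay over the reach: 113.7·exp(−kt) = 113.7·0.4188 = 47.60 µg/L.
Second outfall: C = (23530·47.60 + 4040·510.0)/27570 = 115.4 µg/L.

115 µg/L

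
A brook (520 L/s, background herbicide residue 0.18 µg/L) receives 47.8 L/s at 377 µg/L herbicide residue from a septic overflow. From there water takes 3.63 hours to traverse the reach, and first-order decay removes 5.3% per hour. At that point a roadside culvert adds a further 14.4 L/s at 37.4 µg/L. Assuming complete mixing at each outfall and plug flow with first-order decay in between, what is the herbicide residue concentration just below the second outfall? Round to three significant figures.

Flow-weighted average: C = (520.0·0.1800 + 47.80·377.0) / 567.8 = 18110/567.8 = 31.90 µg/L; combined flow 567.8 L/s.
5.3%/h lost → k = −ln(1 − 0.053) = 0.05446 h⁻¹.
Applying C = C₀e^(−kt): 31.90 × 0.8206 = 26.18 µg/L.
At the second outfall, C = (567.8·26.18 + 14.40·37.40) / (567.8 + 14.40) = 26.46 µg/L.

26.5 µg/L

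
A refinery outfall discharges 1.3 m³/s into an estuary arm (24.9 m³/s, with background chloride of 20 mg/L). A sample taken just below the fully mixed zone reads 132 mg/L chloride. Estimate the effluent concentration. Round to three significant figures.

Mass balance: 24.90·20.00 + 1.300·Cₑ = 26.20·132.0
→ Cₑ = (26.20·132.0 − 24.90·20.00) / 1.300 = 2277 mg/L.

2280 mg/L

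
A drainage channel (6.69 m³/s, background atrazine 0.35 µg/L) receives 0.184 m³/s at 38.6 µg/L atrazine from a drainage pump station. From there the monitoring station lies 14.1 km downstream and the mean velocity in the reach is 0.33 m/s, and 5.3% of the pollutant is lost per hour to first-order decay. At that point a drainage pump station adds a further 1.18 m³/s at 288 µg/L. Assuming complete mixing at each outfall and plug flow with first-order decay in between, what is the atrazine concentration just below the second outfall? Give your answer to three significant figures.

Mass balance: C = (6.690·0.3500 + 0.1840·38.60) / 6.874 = 9.444/6.874 = 1.374 µg/L; combined flow 6.874 m³/s.
Travel time t = 14.1·1000 / 0.33 = 42730 s = 11.87 h.
5.3%/h lost → k = −ln(1 − 0.053) = 0.05446 h⁻¹.
First-order decay: C = 1.374·exp(−k·t) = 1.374·0.5240 = 0.7199 µg/L.
Second outfall: C = (6.874·0.7199 + 1.180·288.0)/8.054 = 42.81 µg/L.

42.8 µg/L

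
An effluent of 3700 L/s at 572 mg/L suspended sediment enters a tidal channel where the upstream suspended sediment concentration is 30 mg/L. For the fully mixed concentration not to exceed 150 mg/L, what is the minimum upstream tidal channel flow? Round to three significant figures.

Set C_mix = 150: (Q·30.00 + 3700·572.0) / (Q + 3700) = 150
→ Q = 3700·(572.0 − 150)/(150 − 30.00) = 13010 L/s.

13000 L/s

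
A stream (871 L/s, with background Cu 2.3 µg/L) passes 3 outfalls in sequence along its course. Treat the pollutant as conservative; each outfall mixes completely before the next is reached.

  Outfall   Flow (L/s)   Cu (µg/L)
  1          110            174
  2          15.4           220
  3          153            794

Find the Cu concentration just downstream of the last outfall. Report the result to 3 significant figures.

Below outfall 1: Q → 981.0 L/s, C = (871.0·2.300 + 110.0·174.0)/981.0 = 21.55 µg/L.
Below outfall 2: Q → 996.4 L/s, C = (981.0·21.55 + 15.40·220.0)/996.4 = 24.62 µg/L.
Below outfall 3: Q → 1149 L/s, C = (996.4·24.62 + 153.0·794.0)/1149 = 127.0 µg/L.

127 µg/L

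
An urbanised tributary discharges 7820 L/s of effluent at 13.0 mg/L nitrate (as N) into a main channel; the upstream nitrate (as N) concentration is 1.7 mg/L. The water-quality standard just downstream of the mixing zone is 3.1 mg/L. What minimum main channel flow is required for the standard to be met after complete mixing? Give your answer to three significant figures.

Set C_mix = 3.1: (Q·1.700 + 7820·13.00) / (Q + 7820) = 3.1
→ Q = 7820·(13.00 − 3.1)/(3.1 − 1.700) = 55300 L/s.

55300 L/s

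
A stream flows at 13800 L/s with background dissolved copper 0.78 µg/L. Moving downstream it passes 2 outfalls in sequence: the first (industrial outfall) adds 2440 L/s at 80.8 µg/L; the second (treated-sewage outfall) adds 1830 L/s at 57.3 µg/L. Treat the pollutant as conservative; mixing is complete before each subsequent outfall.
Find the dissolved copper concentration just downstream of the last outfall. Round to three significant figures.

17.3 µg/L

After outfall 1: Q = 13800 + 2440 = 16240 L/s; C = (13800·0.7800 + 2440·80.80)/16240 = 12.80 µg/L.
After outfall 2: Q = 16240 + 1830 = 18070 L/s; C = (16240·12.80 + 1830·57.30)/18070 = 17.31 µg/L.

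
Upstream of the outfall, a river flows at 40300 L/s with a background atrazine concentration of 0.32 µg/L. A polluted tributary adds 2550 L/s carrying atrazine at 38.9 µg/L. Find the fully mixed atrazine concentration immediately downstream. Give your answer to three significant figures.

2.62 µg/L

After mixing, C = (40300·0.3200 + 2550·38.90) / 42850 = 112100/42850 = 2.616 µg/L.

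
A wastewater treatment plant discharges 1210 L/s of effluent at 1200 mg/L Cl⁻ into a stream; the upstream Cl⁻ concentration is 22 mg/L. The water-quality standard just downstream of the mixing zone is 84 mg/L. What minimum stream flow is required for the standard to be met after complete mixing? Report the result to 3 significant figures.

Set C_mix = 84: (Q·22.00 + 1210·1200) / (Q + 1210) = 84
→ Q = 1210·(1200 − 84)/(84 − 22.00) = 21780 L/s.

21800 L/s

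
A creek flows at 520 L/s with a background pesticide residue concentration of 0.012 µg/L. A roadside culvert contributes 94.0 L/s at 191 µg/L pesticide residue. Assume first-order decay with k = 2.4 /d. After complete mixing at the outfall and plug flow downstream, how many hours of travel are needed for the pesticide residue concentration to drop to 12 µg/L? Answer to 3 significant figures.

Mixed concentration C = ΣQC/ΣQ = (520.0·0.01200 + 94.00·191.0) / 614.0 = 17960/614.0 = 29.25 µg/L.
29.25·exp(−k·t) = 12 → t = ln(29.25/12)/k = 32080 s = 8.910 h.

8.91 h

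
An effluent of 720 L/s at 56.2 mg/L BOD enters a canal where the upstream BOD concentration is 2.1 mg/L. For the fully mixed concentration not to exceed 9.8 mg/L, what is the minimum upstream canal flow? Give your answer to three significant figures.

4340 L/s

Set C_mix = 9.8: (Q·2.100 + 720.0·56.20) / (Q + 720.0) = 9.8
→ Q = 720.0·(56.20 − 9.8)/(9.8 − 2.100) = 4339 L/s.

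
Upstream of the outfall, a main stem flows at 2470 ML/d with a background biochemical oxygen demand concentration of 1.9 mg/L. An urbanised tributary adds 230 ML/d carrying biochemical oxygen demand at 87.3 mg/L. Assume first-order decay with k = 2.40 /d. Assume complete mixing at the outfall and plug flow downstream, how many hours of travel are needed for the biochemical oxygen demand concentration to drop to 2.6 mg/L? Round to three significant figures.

Conservation of mass: C = (2470·1.900 + 230.0·87.30) / 2700 = 24770/2700 = 9.175 mg/L.
9.175·exp(−k·t) = 2.6 → t = ln(9.175/2.6)/k = 45390 s = 12.61 h.

12.6 h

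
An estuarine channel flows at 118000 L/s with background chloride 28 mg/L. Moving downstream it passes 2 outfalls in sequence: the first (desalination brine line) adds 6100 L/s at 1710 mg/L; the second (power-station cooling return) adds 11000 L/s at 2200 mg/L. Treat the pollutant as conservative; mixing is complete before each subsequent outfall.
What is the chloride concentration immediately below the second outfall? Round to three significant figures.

281 mg/L

After outfall 1: Q = 118000 + 6100 = 124100 L/s; C = (118000·28.00 + 6100·1710)/124100 = 110.7 mg/L.
After outfall 2: Q = 124100 + 11000 = 135100 L/s; C = (124100·110.7 + 11000·2200)/135100 = 280.8 mg/L.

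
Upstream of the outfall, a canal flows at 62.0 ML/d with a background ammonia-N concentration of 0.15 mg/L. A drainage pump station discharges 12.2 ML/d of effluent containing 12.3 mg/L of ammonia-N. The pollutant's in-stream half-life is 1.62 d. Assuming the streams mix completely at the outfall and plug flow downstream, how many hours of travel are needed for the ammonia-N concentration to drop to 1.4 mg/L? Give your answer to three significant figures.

24.0 h

Mixed concentration C = ΣQC/ΣQ = (62.00·0.1500 + 12.20·12.30) / 74.20 = 159.4/74.20 = 2.148 mg/L.
Half-life 1.62 d → k = ln 2 / 1.62 = 0.4279 d⁻¹.
2.148·exp(−k·t) = 1.4 → t = ln(2.148/1.4)/k = 86410 s = 24.00 h.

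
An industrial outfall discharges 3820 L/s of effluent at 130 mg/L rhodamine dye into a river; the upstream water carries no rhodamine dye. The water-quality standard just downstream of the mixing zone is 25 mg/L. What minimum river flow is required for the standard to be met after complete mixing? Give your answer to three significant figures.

16000 L/s

Set C_mix = 25: (Q·0 + 3820·130.0) / (Q + 3820) = 25
→ Q = 3820·(130.0 − 25)/(25 − 0) = 16040 L/s.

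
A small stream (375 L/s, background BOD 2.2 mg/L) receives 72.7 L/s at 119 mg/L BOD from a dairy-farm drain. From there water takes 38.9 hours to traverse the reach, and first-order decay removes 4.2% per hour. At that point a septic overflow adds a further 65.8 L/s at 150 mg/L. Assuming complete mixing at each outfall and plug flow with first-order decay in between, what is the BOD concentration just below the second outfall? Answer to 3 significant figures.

Mixed concentration C = ΣQC/ΣQ = (375.0·2.200 + 72.70·119.0) / 447.7 = 9476/447.7 = 21.17 mg/L; combined flow 447.7 L/s.
4.2%/h lost → k = −ln(1 − 0.042) = 0.04291 h⁻¹.
First-order decay: C = 21.17·exp(−k·t) = 21.17·0.1884 = 3.988 mg/L.
At the second outfall, C = (447.7·3.988 + 65.80·150.0) / (447.7 + 65.80) = 22.70 mg/L.

22.7 mg/L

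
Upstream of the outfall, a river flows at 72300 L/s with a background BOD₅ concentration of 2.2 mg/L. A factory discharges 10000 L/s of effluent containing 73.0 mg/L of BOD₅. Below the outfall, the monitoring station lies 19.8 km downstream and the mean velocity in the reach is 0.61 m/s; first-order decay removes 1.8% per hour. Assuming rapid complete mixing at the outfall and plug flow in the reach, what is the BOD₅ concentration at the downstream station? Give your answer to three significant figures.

9.17 mg/L

Conservation of mass: C = (72300·2.200 + 10000·73.00) / 82300 = 889100/82300 = 10.80 mg/L.
Travel time t = 19.8·1000 / 0.61 = 32460 s = 9.016 h.
1.8%/h lost → k = −ln(1 − 0.018) = 0.01816 h⁻¹.
Decay over the reach: 10.80·exp(−kt) = 10.80·0.8489 = 9.171 mg/L.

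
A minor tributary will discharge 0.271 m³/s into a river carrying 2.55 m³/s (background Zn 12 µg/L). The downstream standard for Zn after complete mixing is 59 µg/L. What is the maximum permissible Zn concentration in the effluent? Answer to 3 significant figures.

At the limit, (Qr·Cr + Qe·Cₑ)/(Qr + Qe) = 59:
Cₑ = (2.821·59 − 2.550·12.00) / 0.2710 = 501.3 µg/L.

501 µg/L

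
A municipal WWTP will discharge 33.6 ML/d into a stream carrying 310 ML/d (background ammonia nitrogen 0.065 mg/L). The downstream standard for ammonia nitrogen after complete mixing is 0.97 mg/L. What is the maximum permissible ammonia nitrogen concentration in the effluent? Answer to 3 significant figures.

9.32 mg/L

At the limit, (Qr·Cr + Qe·Cₑ)/(Qr + Qe) = 0.97:
Cₑ = (343.6·0.97 − 310.0·0.06500) / 33.60 = 9.320 mg/L.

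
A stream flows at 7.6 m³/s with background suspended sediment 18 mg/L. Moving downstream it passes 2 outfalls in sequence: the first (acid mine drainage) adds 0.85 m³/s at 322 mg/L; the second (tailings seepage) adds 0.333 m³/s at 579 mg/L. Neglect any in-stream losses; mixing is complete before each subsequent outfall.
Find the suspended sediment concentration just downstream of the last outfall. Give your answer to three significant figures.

Outfall 1: combined Q = 8.450 m³/s; C = (7.600·18.00 + 0.8500·322.0)/8.450 = 48.58 mg/L.
Outfall 2: combined Q = 8.783 m³/s; C = (8.450·48.58 + 0.3330·579.0)/8.783 = 68.69 mg/L.

68.7 mg/L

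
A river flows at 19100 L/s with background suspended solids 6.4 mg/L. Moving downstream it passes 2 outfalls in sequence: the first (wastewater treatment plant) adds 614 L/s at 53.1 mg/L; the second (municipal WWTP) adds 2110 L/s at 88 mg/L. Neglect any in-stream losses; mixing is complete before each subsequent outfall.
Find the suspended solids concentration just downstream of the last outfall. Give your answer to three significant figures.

Outfall 1: combined Q = 19710 L/s; C = (19100·6.400 + 614.0·53.10)/19710 = 7.854 mg/L.
Outfall 2: combined Q = 21820 L/s; C = (19710·7.854 + 2110·88.00)/21820 = 15.60 mg/L.

15.6 mg/L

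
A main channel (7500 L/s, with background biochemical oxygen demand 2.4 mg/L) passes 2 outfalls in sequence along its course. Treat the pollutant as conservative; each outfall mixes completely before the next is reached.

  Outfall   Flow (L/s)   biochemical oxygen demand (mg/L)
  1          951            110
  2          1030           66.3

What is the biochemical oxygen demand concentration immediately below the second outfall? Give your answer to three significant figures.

Below outfall 1: Q → 8451 L/s, C = (7500·2.400 + 951.0·110.0)/8451 = 14.51 mg/L.
Below outfall 2: Q → 9481 L/s, C = (8451·14.51 + 1030·66.30)/9481 = 20.13 mg/L.

20.1 mg/L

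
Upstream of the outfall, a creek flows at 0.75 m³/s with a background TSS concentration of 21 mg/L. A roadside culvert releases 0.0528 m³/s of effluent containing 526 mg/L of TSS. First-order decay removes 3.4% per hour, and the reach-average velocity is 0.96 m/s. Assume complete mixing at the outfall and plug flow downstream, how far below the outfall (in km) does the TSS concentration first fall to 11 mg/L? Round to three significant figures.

After mixing, C = (0.7500·21.00 + 0.05280·526.0) / 0.8028 = 43.52/0.8028 = 54.21 mg/L.
3.4%/h lost → k = −ln(1 − 0.034) = 0.03459 h⁻¹.
Set 54.21·exp(−k·t) = 11 → t = ln(54.21/11)/k = 166000 s = 46.11 h.
Distance = v·t = 0.96·166000 = 159400 m = 159.4 km.

159 km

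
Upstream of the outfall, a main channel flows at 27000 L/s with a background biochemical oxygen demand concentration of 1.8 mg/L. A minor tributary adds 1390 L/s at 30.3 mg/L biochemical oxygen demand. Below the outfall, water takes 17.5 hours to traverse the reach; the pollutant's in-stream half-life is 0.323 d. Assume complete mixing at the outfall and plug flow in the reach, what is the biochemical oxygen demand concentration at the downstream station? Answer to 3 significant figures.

0.668 mg/L

Mixed concentration C = ΣQC/ΣQ = (27000·1.800 + 1390·30.30) / 28390 = 90720/28390 = 3.195 mg/L.
Half-life 0.323 d → k = ln 2 / 0.323 = 2.146 d⁻¹.
First-order decay: C = 3.195·exp(−k·t) = 3.195·0.2091 = 0.6683 mg/L.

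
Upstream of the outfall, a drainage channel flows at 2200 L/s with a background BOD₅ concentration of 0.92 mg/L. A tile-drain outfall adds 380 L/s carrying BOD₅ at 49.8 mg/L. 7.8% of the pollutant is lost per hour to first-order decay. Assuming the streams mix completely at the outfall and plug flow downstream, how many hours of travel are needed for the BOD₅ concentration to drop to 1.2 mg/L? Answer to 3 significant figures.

Flow-weighted average: C = (2200·0.9200 + 380.0·49.80) / 2580 = 20950/2580 = 8.119 mg/L.
7.8%/h lost → k = −ln(1 − 0.078) = 0.08121 h⁻¹.
8.119·exp(−k·t) = 1.2 → t = ln(8.119/1.2)/k = 84750 s = 23.54 h.

23.5 h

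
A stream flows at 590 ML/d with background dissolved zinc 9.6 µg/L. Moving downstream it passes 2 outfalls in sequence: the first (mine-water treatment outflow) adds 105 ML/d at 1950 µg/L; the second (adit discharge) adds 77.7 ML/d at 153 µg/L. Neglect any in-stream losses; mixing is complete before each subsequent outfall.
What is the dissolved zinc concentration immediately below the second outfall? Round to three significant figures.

Outfall 1: combined Q = 695.0 ML/d; C = (590.0·9.600 + 105.0·1950)/695.0 = 302.8 µg/L.
Outfall 2: combined Q = 772.7 ML/d; C = (695.0·302.8 + 77.70·153.0)/772.7 = 287.7 µg/L.

288 µg/L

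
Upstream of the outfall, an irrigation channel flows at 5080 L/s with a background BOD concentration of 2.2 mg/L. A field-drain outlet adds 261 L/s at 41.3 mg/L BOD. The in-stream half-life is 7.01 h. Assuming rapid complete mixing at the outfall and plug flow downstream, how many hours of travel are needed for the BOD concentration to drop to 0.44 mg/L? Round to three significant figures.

Mixed concentration C = ΣQC/ΣQ = (5080·2.200 + 261.0·41.30) / 5341 = 21960/5341 = 4.111 mg/L.
Half-life 7.01 h → k = ln 2 / 7.01 = 0.09888 h⁻¹ = 2.373 d⁻¹.
4.111·exp(−k·t) = 0.44 → t = ln(4.111/0.44)/k = 81360 s = 22.60 h.

22.6 h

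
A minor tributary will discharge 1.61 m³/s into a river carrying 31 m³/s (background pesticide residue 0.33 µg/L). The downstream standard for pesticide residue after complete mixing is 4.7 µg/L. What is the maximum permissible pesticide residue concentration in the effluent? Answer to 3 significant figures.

88.8 µg/L

At the limit, (Qr·Cr + Qe·Cₑ)/(Qr + Qe) = 4.7:
Cₑ = (32.61·4.7 − 31.00·0.3300) / 1.610 = 88.84 µg/L.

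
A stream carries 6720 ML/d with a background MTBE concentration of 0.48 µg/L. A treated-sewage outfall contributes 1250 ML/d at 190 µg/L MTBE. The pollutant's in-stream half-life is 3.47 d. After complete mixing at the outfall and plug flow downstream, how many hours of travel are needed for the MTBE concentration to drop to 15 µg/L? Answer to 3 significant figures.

Conservation of mass: C = (6720·0.4800 + 1250·190.0) / 7970 = 240700/7970 = 30.20 µg/L.
Half-life 3.47 d → k = ln 2 / 3.47 = 0.1998 d⁻¹.
30.20·exp(−k·t) = 15 → t = ln(30.20/15)/k = 302700 s = 84.09 h.

84.1 h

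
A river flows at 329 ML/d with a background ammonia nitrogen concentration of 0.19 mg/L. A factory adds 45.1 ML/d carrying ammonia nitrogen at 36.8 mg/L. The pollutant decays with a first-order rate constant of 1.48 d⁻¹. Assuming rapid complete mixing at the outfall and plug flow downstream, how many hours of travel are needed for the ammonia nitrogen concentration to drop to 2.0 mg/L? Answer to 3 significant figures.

13.5 h

Conservation of mass: C = (329.0·0.1900 + 45.10·36.80) / 374.1 = 1722/374.1 = 4.604 mg/L.
4.604·exp(−k·t) = 2.0 → t = ln(4.604/2.0)/k = 48670 s = 13.52 h.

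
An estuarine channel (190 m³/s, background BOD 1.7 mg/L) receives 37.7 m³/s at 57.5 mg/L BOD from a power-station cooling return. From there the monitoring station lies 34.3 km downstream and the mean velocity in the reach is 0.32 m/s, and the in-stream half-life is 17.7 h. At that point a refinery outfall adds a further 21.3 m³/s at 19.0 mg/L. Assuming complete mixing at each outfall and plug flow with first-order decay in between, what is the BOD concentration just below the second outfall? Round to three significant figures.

Flow-weighted average: C = (190.0·1.700 + 37.70·57.50) / 227.7 = 2491/227.7 = 10.94 mg/L; combined flow 227.7 m³/s.
Travel time t = 34.3·1000 / 0.32 = 107200 s = 29.77 h.
Half-life 17.7 h → k = ln 2 / 17.7 = 0.03916 h⁻¹ = 0.9399 d⁻¹.
First-order decay: C = 10.94·exp(−k·t) = 10.94·0.3116 = 3.409 mg/L.
Second outfall: C = (227.7·3.409 + 21.30·19.00)/249.0 = 4.742 mg/L.

4.74 mg/L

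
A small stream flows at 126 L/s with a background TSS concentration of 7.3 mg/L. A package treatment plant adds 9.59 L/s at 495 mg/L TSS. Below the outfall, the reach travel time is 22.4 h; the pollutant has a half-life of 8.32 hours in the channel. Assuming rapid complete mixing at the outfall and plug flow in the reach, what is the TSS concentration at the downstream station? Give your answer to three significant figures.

6.47 mg/L

Conservation of mass: C = (126.0·7.300 + 9.590·495.0) / 135.6 = 5667/135.6 = 41.79 mg/L.
Half-life 8.32 h → k = ln 2 / 8.32 = 0.08331 h⁻¹ = 1.999 d⁻¹.
Applying C = C₀e^(−kt): 41.79 × 0.1547 = 6.466 mg/L.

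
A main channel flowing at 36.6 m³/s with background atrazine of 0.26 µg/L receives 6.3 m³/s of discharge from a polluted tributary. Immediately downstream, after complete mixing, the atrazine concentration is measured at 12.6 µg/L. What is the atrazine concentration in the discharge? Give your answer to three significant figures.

84.3 µg/L

Mass balance: 36.60·0.2600 + 6.300·Cₑ = 42.90·12.60
→ Cₑ = (42.90·12.60 − 36.60·0.2600) / 6.300 = 84.29 µg/L.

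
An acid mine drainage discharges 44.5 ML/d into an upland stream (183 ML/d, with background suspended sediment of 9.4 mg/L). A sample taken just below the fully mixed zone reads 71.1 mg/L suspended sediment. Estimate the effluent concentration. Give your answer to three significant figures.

325 mg/L

Mass balance: 183.0·9.400 + 44.50·Cₑ = 227.5·71.10
→ Cₑ = (227.5·71.10 − 183.0·9.400) / 44.50 = 324.8 mg/L.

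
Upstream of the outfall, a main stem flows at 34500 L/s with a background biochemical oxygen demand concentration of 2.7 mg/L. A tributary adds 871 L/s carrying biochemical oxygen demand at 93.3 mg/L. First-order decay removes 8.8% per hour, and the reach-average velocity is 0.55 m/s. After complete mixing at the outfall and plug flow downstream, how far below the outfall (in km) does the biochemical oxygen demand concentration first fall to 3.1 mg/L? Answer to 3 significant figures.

Conservation of mass: C = (34500·2.700 + 871.0·93.30) / 35370 = 174400/35370 = 4.931 mg/L.
8.8%/h lost → k = −ln(1 − 0.088) = 0.09212 h⁻¹.
Set 4.931·exp(−k·t) = 3.1 → t = ln(4.931/3.1)/k = 18140 s = 5.039 h.
Distance = v·t = 0.55·18140 = 9977 m = 9.977 km.

9.98 km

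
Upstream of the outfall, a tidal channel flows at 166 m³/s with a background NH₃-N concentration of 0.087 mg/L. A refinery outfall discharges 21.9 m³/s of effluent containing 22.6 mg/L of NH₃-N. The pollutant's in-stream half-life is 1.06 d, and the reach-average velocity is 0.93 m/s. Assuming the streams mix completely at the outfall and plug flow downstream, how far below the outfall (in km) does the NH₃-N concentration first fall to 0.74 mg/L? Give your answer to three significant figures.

Flow-weighted average: C = (166.0·0.08700 + 21.90·22.60) / 187.9 = 509.4/187.9 = 2.711 mg/L.
Half-life 1.06 d → k = ln 2 / 1.06 = 0.6539 d⁻¹.
Set 2.711·exp(−k·t) = 0.74 → t = ln(2.711/0.74)/k = 171600 s = 47.65 h.
Distance = v·t = 0.93·171600 = 159500 m = 159.5 km.

160 km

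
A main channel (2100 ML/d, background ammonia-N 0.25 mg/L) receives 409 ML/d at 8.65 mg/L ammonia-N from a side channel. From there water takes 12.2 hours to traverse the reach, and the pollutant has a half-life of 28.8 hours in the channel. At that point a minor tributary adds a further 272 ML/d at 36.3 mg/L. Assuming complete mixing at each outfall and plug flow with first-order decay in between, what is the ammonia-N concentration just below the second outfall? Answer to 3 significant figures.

4.64 mg/L

Conservation of mass: C = (2100·0.2500 + 409.0·8.650) / 2509 = 4063/2509 = 1.619 mg/L; combined flow 2509 ML/d.
Half-life 28.8 h → k = ln 2 / 28.8 = 0.02407 h⁻¹ = 0.5776 d⁻¹.
Decay over the reach: 1.619·exp(−kt) = 1.619·0.7456 = 1.207 mg/L.
At the second outfall, C = (2509·1.207 + 272.0·36.30) / (2509 + 272.0) = 4.640 mg/L.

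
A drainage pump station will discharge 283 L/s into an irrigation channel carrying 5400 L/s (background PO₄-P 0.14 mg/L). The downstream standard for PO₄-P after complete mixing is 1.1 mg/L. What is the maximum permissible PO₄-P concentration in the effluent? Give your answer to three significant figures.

At the limit, (Qr·Cr + Qe·Cₑ)/(Qr + Qe) = 1.1:
Cₑ = (5683·1.1 − 5400·0.1400) / 283.0 = 19.42 mg/L.

19.4 mg/L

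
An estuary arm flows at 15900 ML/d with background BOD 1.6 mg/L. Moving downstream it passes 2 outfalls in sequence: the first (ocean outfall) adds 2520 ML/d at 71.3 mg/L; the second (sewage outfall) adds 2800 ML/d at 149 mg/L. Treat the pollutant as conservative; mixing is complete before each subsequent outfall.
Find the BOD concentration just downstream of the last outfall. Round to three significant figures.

29.3 mg/L

Outfall 1: combined Q = 18420 ML/d; C = (15900·1.600 + 2520·71.30)/18420 = 11.14 mg/L.
Outfall 2: combined Q = 21220 ML/d; C = (18420·11.14 + 2800·149.0)/21220 = 29.33 mg/L.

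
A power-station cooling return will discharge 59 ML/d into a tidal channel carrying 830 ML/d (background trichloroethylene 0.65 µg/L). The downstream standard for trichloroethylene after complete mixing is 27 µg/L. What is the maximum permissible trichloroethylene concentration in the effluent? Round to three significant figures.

398 µg/L

At the limit, (Qr·Cr + Qe·Cₑ)/(Qr + Qe) = 27:
Cₑ = (889.0·27 − 830.0·0.6500) / 59.00 = 397.7 µg/L.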